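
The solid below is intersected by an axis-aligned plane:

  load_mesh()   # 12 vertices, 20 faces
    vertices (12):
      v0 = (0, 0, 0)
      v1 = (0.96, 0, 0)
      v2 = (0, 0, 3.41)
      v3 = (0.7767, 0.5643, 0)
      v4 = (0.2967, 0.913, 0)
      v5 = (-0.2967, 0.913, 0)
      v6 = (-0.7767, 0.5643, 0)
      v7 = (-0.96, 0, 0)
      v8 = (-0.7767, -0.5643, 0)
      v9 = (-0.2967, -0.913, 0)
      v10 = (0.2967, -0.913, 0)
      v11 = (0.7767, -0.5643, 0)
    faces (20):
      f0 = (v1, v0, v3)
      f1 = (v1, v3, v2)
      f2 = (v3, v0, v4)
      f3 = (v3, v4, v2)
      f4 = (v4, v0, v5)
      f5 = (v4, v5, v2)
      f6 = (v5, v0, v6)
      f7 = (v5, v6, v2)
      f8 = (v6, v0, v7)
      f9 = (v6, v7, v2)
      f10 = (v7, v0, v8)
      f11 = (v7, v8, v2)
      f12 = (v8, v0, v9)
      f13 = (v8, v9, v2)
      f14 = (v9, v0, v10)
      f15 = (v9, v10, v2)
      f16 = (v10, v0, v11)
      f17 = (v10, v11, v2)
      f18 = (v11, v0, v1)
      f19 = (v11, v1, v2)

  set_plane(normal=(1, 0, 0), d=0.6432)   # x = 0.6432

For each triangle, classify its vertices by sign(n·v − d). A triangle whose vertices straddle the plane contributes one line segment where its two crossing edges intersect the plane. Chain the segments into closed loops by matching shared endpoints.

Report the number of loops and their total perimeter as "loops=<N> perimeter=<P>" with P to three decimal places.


loops=1 perimeter=3.984

Straddling triangles (8 of 20):
  (v1,v0,v3) [+-+] → (0.6432, 0, 0)–(0.6432, 0.467308, 0)  len=0.4673
  (v1,v3,v2) [++-] → (0.6432, 0.467308, 0.586114)–(0.6432, 0, 1.1253)  len=0.7135
  (v3,v0,v4) [+--] → (0.6432, 0.467308, 0)–(0.6432, 0.661282, 0)  len=0.1940
  (v3,v4,v2) [+--] → (0.6432, 0.661282, 0)–(0.6432, 0.467308, 0.586114)  len=0.6174
  (v10,v0,v11) [--+] → (0.6432, -0.467308, 0)–(0.6432, -0.661282, 0)  len=0.1940
  (v10,v11,v2) [-+-] → (0.6432, -0.661282, 0)–(0.6432, -0.467308, 0.586114)  len=0.6174
  (v11,v0,v1) [+-+] → (0.6432, -0.467308, 0)–(0.6432, 0, 0)  len=0.4673
  (v11,v1,v2) [++-] → (0.6432, 0, 1.1253)–(0.6432, -0.467308, 0.586114)  len=0.7135

Chained into 1 loop(s):
  loop 1: 8 segments, perimeter = 3.9843
Total perimeter = 3.984


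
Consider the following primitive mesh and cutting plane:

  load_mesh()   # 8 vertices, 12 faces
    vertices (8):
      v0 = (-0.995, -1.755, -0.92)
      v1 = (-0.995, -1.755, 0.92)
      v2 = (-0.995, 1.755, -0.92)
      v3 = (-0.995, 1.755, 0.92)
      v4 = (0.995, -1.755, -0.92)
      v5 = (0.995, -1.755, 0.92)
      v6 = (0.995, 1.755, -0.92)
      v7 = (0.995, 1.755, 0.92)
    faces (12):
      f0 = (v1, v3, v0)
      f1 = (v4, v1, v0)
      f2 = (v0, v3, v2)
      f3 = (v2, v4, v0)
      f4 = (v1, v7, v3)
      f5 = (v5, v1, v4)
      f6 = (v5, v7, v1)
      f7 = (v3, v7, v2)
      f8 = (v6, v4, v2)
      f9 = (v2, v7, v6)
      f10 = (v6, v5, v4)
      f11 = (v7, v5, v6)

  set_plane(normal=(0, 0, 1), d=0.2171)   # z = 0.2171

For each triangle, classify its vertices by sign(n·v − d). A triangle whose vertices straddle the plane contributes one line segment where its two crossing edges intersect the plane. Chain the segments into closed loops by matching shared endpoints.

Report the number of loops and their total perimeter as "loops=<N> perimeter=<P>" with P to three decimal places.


loops=1 perimeter=11.000

Straddling triangles (8 of 12):
  (v1,v3,v0) [++-] → (-0.995, 0.414142, 0.2171)–(-0.995, -1.755, 0.2171)  len=2.1691
  (v4,v1,v0) [-+-] → (-0.234798, -1.755, 0.2171)–(-0.995, -1.755, 0.2171)  len=0.7602
  (v0,v3,v2) [-+-] → (-0.995, 0.414142, 0.2171)–(-0.995, 1.755, 0.2171)  len=1.3409
  (v5,v1,v4) [++-] → (-0.234798, -1.755, 0.2171)–(0.995, -1.755, 0.2171)  len=1.2298
  (v3,v7,v2) [++-] → (0.234798, 1.755, 0.2171)–(-0.995, 1.755, 0.2171)  len=1.2298
  (v2,v7,v6) [-+-] → (0.234798, 1.755, 0.2171)–(0.995, 1.755, 0.2171)  len=0.7602
  (v6,v5,v4) [-+-] → (0.995, -0.414142, 0.2171)–(0.995, -1.755, 0.2171)  len=1.3409
  (v7,v5,v6) [++-] → (0.995, -0.414142, 0.2171)–(0.995, 1.755, 0.2171)  len=2.1691

Chained into 1 loop(s):
  loop 1: 8 segments, perimeter = 11.0000
Total perimeter = 11.000


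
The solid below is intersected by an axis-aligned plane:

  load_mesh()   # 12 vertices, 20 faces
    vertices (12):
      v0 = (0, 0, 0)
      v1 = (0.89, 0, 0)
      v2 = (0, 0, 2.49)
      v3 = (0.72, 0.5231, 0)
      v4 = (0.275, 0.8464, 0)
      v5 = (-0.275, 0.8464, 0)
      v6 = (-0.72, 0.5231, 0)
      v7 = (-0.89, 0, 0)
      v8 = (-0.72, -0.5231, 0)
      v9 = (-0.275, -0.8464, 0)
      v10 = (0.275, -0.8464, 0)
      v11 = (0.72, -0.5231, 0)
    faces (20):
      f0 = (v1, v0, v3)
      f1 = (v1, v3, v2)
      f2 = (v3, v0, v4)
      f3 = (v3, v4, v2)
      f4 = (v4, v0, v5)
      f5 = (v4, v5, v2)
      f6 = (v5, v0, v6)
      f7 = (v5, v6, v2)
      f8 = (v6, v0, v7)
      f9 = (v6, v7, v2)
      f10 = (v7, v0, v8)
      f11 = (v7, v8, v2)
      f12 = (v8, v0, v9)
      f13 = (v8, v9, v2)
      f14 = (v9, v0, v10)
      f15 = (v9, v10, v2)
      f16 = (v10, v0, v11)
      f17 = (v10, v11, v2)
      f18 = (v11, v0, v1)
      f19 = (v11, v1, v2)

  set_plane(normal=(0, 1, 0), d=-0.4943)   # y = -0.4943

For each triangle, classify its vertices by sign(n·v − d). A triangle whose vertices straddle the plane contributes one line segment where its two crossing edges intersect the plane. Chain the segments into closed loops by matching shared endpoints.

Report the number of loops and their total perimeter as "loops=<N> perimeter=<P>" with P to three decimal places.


Straddling triangles (10 of 20):
  (v7,v0,v8) [++-] → (-0.680359, -0.4943, 0)–(-0.72936, -0.4943, 0)  len=0.0490
  (v7,v8,v2) [+-+] → (-0.72936, -0.4943, 0)–(-0.680359, -0.4943, 0.13709)  len=0.1456
  (v8,v0,v9) [-+-] → (-0.680359, -0.4943, 0)–(-0.160601, -0.4943, 0)  len=0.5198
  (v8,v9,v2) [--+] → (-0.160601, -0.4943, 1.03583)–(-0.680359, -0.4943, 0.13709)  len=1.0382
  (v9,v0,v10) [-+-] → (-0.160601, -0.4943, 0)–(0.160601, -0.4943, 0)  len=0.3212
  (v9,v10,v2) [--+] → (0.160601, -0.4943, 1.03583)–(-0.160601, -0.4943, 1.03583)  len=0.3212
  (v10,v0,v11) [-+-] → (0.160601, -0.4943, 0)–(0.680359, -0.4943, 0)  len=0.5198
  (v10,v11,v2) [--+] → (0.680359, -0.4943, 0.13709)–(0.160601, -0.4943, 1.03583)  len=1.0382
  (v11,v0,v1) [-++] → (0.680359, -0.4943, 0)–(0.72936, -0.4943, 0)  len=0.0490
  (v11,v1,v2) [-++] → (0.72936, -0.4943, 0)–(0.680359, -0.4943, 0.13709)  len=0.1456

Chained into 1 loop(s):
  loop 1: 10 segments, perimeter = 4.1475
Total perimeter = 4.148

loops=1 perimeter=4.148


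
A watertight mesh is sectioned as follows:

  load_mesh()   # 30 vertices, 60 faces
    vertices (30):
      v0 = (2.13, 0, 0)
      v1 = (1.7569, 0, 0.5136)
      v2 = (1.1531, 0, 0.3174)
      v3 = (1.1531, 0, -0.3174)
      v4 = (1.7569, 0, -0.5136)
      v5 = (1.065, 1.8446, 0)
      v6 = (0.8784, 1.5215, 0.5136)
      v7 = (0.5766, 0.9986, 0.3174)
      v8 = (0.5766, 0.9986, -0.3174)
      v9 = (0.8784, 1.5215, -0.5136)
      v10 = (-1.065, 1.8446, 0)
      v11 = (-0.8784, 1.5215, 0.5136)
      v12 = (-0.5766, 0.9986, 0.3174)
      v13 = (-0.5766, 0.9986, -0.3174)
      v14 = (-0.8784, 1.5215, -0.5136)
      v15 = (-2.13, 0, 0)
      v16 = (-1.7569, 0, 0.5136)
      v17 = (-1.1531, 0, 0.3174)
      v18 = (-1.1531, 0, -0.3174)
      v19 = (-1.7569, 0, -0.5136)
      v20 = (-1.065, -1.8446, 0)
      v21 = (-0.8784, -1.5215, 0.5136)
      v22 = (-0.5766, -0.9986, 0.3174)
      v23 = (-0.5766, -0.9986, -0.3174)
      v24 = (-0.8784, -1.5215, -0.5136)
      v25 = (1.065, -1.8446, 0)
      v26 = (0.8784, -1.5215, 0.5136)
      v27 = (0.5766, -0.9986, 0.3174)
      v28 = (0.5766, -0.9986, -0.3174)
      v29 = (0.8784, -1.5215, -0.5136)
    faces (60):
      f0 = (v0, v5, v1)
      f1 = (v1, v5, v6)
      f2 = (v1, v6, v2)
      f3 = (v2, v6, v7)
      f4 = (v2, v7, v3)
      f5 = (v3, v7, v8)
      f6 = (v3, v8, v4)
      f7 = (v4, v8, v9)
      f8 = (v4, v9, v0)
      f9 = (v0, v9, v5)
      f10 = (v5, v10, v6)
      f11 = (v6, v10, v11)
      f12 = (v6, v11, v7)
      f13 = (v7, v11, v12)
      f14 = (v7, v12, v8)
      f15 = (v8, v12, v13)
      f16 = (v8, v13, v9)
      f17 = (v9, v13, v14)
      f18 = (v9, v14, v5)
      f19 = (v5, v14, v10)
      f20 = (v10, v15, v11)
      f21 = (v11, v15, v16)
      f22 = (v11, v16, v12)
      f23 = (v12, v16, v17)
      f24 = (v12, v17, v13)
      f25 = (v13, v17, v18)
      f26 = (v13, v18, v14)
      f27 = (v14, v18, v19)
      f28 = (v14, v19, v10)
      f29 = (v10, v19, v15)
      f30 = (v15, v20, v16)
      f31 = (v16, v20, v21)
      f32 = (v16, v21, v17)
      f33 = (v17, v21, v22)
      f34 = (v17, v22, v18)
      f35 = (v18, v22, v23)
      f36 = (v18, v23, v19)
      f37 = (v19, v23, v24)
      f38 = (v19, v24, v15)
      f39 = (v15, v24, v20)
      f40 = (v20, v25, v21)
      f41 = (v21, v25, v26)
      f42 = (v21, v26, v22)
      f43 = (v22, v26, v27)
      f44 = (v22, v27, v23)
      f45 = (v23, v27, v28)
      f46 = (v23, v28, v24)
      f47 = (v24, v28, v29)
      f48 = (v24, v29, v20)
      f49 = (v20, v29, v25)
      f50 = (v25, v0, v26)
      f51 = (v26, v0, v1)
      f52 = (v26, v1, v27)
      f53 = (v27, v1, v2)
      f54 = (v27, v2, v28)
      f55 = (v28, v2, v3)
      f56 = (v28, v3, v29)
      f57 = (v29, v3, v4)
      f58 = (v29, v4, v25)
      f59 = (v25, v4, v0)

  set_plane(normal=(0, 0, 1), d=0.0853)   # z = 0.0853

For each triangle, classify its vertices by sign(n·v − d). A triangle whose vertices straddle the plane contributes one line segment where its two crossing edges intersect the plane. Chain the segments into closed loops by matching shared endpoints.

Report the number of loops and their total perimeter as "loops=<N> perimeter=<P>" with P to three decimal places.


loops=2 perimeter=19.327

Straddling triangles (24 of 60):
  (v0,v5,v1) [--+] → (1.17991, 1.53824, 0.0853)–(2.06803, 0, 0.0853)  len=1.7762
  (v1,v5,v6) [+-+] → (1.17991, 1.53824, 0.0853)–(1.03401, 1.79094, 0.0853)  len=0.2918
  (v2,v7,v3) [++-] → (0.787384, 0.633485, 0.0853)–(1.1531, 0, 0.0853)  len=0.7315
  (v3,v7,v8) [-+-] → (0.787384, 0.633485, 0.0853)–(0.5766, 0.9986, 0.0853)  len=0.4216
  (v5,v10,v6) [--+] → (-0.742235, 1.79094, 0.0853)–(1.03401, 1.79094, 0.0853)  len=1.7762
  (v6,v10,v11) [+-+] → (-0.742235, 1.79094, 0.0853)–(-1.03401, 1.79094, 0.0853)  len=0.2918
  (v7,v12,v8) [++-] → (-0.154959, 0.9986, 0.0853)–(0.5766, 0.9986, 0.0853)  len=0.7316
  (v8,v12,v13) [-+-] → (-0.154959, 0.9986, 0.0853)–(-0.5766, 0.9986, 0.0853)  len=0.4216
  (v10,v15,v11) [--+] → (-1.92213, 0.252695, 0.0853)–(-1.03401, 1.79094, 0.0853)  len=1.7762
  (v11,v15,v16) [+-+] → (-1.92213, 0.252695, 0.0853)–(-2.06803, 0, 0.0853)  len=0.2918
  (v12,v17,v13) [++-] → (-0.942316, 0.365115, 0.0853)–(-0.5766, 0.9986, 0.0853)  len=0.7315
  (v13,v17,v18) [-+-] → (-0.942316, 0.365115, 0.0853)–(-1.1531, 0, 0.0853)  len=0.4216
  (v15,v20,v16) [--+] → (-1.17991, -1.53824, 0.0853)–(-2.06803, 0, 0.0853)  len=1.7762
  (v16,v20,v21) [+-+] → (-1.17991, -1.53824, 0.0853)–(-1.03401, -1.79094, 0.0853)  len=0.2918
  (v17,v22,v18) [++-] → (-0.787384, -0.633485, 0.0853)–(-1.1531, 0, 0.0853)  len=0.7315
  (v18,v22,v23) [-+-] → (-0.787384, -0.633485, 0.0853)–(-0.5766, -0.9986, 0.0853)  len=0.4216
  (v20,v25,v21) [--+] → (0.742235, -1.79094, 0.0853)–(-1.03401, -1.79094, 0.0853)  len=1.7762
  (v21,v25,v26) [+-+] → (0.742235, -1.79094, 0.0853)–(1.03401, -1.79094, 0.0853)  len=0.2918
  (v22,v27,v23) [++-] → (0.154959, -0.9986, 0.0853)–(-0.5766, -0.9986, 0.0853)  len=0.7316
  (v23,v27,v28) [-+-] → (0.154959, -0.9986, 0.0853)–(0.5766, -0.9986, 0.0853)  len=0.4216
  (v25,v0,v26) [--+] → (1.92213, -0.252695, 0.0853)–(1.03401, -1.79094, 0.0853)  len=1.7762
  (v26,v0,v1) [+-+] → (1.92213, -0.252695, 0.0853)–(2.06803, 0, 0.0853)  len=0.2918
  (v27,v2,v28) [++-] → (0.942316, -0.365115, 0.0853)–(0.5766, -0.9986, 0.0853)  len=0.7315
  (v28,v2,v3) [-+-] → (0.942316, -0.365115, 0.0853)–(1.1531, 0, 0.0853)  len=0.4216

Chained into 2 loop(s):
  loop 1: 12 segments, perimeter = 12.4081
  loop 2: 12 segments, perimeter = 6.9187
Total perimeter = 19.327


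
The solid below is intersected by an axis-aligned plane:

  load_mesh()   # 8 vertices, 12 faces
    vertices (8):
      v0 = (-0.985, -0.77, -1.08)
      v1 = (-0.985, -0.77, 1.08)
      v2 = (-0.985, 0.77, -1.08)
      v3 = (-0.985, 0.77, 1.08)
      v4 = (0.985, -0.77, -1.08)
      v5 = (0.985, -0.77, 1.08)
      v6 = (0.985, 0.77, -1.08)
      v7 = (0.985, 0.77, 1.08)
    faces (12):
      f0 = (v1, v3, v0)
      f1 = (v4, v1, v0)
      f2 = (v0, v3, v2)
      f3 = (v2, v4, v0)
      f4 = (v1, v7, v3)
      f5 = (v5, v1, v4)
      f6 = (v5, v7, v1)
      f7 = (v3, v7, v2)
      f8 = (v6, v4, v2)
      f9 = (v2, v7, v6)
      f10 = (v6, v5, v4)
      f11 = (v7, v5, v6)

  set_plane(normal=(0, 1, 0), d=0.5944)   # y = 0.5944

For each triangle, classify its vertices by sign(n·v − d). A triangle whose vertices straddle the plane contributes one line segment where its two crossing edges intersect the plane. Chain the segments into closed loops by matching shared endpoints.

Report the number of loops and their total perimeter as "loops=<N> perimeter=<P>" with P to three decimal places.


loops=1 perimeter=8.260

Straddling triangles (8 of 12):
  (v1,v3,v0) [-+-] → (-0.985, 0.5944, 1.08)–(-0.985, 0.5944, 0.833704)  len=0.2463
  (v0,v3,v2) [-++] → (-0.985, 0.5944, 0.833704)–(-0.985, 0.5944, -1.08)  len=1.9137
  (v2,v4,v0) [+--] → (-0.760369, 0.5944, -1.08)–(-0.985, 0.5944, -1.08)  len=0.2246
  (v1,v7,v3) [-++] → (0.760369, 0.5944, 1.08)–(-0.985, 0.5944, 1.08)  len=1.7454
  (v5,v7,v1) [-+-] → (0.985, 0.5944, 1.08)–(0.760369, 0.5944, 1.08)  len=0.2246
  (v6,v4,v2) [+-+] → (0.985, 0.5944, -1.08)–(-0.760369, 0.5944, -1.08)  len=1.7454
  (v6,v5,v4) [+--] → (0.985, 0.5944, -0.833704)–(0.985, 0.5944, -1.08)  len=0.2463
  (v7,v5,v6) [+-+] → (0.985, 0.5944, 1.08)–(0.985, 0.5944, -0.833704)  len=1.9137

Chained into 1 loop(s):
  loop 1: 8 segments, perimeter = 8.2600
Total perimeter = 8.260


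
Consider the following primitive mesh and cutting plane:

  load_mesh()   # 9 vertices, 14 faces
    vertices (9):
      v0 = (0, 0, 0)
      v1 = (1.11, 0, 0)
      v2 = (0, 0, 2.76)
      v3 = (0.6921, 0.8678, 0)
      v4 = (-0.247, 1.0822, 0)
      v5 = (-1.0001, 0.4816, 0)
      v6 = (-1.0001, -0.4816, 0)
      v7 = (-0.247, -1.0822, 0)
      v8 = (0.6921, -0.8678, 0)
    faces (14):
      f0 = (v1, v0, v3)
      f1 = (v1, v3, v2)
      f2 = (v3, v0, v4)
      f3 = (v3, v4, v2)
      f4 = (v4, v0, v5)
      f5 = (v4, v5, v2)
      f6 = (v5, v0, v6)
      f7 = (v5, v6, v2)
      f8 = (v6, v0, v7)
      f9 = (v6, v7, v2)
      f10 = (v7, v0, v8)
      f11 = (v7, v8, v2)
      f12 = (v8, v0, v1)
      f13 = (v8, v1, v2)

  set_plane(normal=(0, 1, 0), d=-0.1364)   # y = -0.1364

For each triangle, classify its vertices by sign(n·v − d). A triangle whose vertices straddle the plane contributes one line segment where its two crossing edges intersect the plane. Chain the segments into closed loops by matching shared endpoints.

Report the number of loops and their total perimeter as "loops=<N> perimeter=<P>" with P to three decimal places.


Straddling triangles (8 of 14):
  (v5,v0,v6) [++-] → (-0.283251, -0.1364, 0)–(-1.0001, -0.1364, 0)  len=0.7168
  (v5,v6,v2) [+-+] → (-1.0001, -0.1364, 0)–(-0.283251, -0.1364, 1.97831)  len=2.1042
  (v6,v0,v7) [-+-] → (-0.283251, -0.1364, 0)–(-0.0311318, -0.1364, 0)  len=0.2521
  (v6,v7,v2) [--+] → (-0.0311318, -0.1364, 2.41213)–(-0.283251, -0.1364, 1.97831)  len=0.5018
  (v7,v0,v8) [-+-] → (-0.0311318, -0.1364, 0)–(0.108784, -0.1364, 0)  len=0.1399
  (v7,v8,v2) [--+] → (0.108784, -0.1364, 2.32619)–(-0.0311318, -0.1364, 2.41213)  len=0.1642
  (v8,v0,v1) [-++] → (0.108784, -0.1364, 0)–(1.04431, -0.1364, 0)  len=0.9355
  (v8,v1,v2) [-++] → (1.04431, -0.1364, 0)–(0.108784, -0.1364, 2.32619)  len=2.5073

Chained into 1 loop(s):
  loop 1: 8 segments, perimeter = 7.3218
Total perimeter = 7.322

loops=1 perimeter=7.322


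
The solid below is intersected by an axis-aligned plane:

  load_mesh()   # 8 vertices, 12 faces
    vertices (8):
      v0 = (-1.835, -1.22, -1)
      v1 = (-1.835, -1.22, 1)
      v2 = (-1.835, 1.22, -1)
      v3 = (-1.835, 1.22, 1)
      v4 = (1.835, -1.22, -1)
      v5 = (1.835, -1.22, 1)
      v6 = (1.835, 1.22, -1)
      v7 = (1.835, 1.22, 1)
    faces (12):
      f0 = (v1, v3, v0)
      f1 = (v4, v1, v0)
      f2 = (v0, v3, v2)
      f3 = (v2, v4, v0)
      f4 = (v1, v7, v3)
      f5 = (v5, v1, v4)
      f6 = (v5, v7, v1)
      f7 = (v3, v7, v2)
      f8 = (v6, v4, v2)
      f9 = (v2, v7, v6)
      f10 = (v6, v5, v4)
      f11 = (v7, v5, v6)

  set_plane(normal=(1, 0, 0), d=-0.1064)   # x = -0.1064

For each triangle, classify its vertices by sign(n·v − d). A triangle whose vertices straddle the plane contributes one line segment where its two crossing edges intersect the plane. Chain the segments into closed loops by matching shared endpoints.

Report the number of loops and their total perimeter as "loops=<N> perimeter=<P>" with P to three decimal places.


Straddling triangles (8 of 12):
  (v4,v1,v0) [+--] → (-0.1064, -1.22, 0.0579837)–(-0.1064, -1.22, -1)  len=1.0580
  (v2,v4,v0) [-+-] → (-0.1064, 0.0707401, -1)–(-0.1064, -1.22, -1)  len=1.2907
  (v1,v7,v3) [-+-] → (-0.1064, -0.0707401, 1)–(-0.1064, 1.22, 1)  len=1.2907
  (v5,v1,v4) [+-+] → (-0.1064, -1.22, 1)–(-0.1064, -1.22, 0.0579837)  len=0.9420
  (v5,v7,v1) [++-] → (-0.1064, -0.0707401, 1)–(-0.1064, -1.22, 1)  len=1.1493
  (v3,v7,v2) [-+-] → (-0.1064, 1.22, 1)–(-0.1064, 1.22, -0.0579837)  len=1.0580
  (v6,v4,v2) [++-] → (-0.1064, 0.0707401, -1)–(-0.1064, 1.22, -1)  len=1.1493
  (v2,v7,v6) [-++] → (-0.1064, 1.22, -0.0579837)–(-0.1064, 1.22, -1)  len=0.9420

Chained into 1 loop(s):
  loop 1: 8 segments, perimeter = 8.8800
Total perimeter = 8.880

loops=1 perimeter=8.880


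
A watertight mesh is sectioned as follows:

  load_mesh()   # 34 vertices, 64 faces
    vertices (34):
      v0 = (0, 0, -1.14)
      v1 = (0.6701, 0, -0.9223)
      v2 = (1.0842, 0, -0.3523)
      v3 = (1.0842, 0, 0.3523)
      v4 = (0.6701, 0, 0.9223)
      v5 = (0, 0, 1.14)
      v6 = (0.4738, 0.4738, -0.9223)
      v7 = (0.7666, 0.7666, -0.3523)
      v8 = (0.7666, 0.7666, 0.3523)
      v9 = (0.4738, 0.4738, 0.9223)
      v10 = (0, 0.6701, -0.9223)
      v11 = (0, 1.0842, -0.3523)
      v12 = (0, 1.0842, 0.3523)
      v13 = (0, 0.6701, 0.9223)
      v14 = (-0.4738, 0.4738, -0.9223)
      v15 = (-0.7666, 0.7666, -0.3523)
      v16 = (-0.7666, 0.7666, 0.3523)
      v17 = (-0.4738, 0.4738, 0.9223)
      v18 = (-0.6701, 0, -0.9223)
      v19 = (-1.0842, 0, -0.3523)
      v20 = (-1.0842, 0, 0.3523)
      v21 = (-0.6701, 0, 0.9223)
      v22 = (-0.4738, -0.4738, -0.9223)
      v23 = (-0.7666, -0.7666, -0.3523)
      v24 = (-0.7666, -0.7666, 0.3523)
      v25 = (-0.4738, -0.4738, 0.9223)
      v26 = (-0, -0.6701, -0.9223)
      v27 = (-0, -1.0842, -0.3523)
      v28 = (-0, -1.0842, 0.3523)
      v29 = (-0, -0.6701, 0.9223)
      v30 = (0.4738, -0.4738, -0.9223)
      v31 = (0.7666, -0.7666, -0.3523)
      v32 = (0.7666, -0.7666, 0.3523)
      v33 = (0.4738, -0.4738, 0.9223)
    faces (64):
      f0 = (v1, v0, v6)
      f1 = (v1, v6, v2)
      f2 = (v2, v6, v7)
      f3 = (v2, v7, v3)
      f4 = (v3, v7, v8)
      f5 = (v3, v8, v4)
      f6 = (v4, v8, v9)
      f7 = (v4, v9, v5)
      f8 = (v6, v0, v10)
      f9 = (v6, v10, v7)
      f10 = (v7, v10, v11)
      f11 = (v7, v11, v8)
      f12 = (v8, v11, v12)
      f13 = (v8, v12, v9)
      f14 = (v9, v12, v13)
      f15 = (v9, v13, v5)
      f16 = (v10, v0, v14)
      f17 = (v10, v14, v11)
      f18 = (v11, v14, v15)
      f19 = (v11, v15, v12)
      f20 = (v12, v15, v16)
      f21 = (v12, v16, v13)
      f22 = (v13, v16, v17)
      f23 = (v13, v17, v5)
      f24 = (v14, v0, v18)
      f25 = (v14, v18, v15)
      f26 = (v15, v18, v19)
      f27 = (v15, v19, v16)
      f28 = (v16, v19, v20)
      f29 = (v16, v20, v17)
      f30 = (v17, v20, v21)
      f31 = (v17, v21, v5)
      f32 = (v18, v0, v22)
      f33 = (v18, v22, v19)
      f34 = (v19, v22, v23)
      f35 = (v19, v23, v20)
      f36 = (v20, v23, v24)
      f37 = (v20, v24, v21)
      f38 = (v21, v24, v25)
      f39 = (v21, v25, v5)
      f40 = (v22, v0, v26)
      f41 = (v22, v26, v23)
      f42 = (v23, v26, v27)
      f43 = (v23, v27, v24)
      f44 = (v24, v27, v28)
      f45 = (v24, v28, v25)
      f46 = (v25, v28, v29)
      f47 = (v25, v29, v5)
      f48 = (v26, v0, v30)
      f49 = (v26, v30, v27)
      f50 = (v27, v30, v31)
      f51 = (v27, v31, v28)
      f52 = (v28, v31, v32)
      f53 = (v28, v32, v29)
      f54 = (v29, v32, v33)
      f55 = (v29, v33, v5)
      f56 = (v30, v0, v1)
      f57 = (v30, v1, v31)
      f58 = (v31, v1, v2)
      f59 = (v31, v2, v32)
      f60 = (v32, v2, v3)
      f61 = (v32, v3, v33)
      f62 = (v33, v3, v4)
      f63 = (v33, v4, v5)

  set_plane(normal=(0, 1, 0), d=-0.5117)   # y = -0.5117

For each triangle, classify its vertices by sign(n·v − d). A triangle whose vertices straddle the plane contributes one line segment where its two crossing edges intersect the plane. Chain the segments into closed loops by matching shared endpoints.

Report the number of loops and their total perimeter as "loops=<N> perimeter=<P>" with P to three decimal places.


loops=1 perimeter=6.001

Straddling triangles (20 of 64):
  (v19,v22,v23) [++-] → (-0.5117, -0.5117, -0.848519)–(-0.872204, -0.5117, -0.3523)  len=0.6133
  (v19,v23,v20) [+-+] → (-0.872204, -0.5117, -0.3523)–(-0.872204, -0.5117, -0.118015)  len=0.2343
  (v20,v23,v24) [+--] → (-0.872204, -0.5117, -0.118015)–(-0.872204, -0.5117, 0.3523)  len=0.4703
  (v20,v24,v21) [+-+] → (-0.872204, -0.5117, 0.3523)–(-0.734513, -0.5117, 0.541829)  len=0.2343
  (v21,v24,v25) [+-+] → (-0.734513, -0.5117, 0.541829)–(-0.5117, -0.5117, 0.848519)  len=0.3791
  (v22,v0,v26) [++-] → (0, -0.5117, -0.97376)–(-0.382323, -0.5117, -0.9223)  len=0.3858
  (v22,v26,v23) [+--] → (-0.382323, -0.5117, -0.9223)–(-0.5117, -0.5117, -0.848519)  len=0.1489
  (v24,v28,v25) [--+] → (-0.444382, -0.5117, 0.886908)–(-0.5117, -0.5117, 0.848519)  len=0.0775
  (v25,v28,v29) [+--] → (-0.444382, -0.5117, 0.886908)–(-0.382323, -0.5117, 0.9223)  len=0.0714
  (v25,v29,v5) [+-+] → (-0.382323, -0.5117, 0.9223)–(0, -0.5117, 0.97376)  len=0.3858
  (v26,v0,v30) [-++] → (0, -0.5117, -0.97376)–(0.382323, -0.5117, -0.9223)  len=0.3858
  (v26,v30,v27) [-+-] → (0.382323, -0.5117, -0.9223)–(0.444382, -0.5117, -0.886908)  len=0.0714
  (v27,v30,v31) [-+-] → (0.444382, -0.5117, -0.886908)–(0.5117, -0.5117, -0.848519)  len=0.0775
  (v29,v32,v33) [--+] → (0.5117, -0.5117, 0.848519)–(0.382323, -0.5117, 0.9223)  len=0.1489
  (v29,v33,v5) [-++] → (0.382323, -0.5117, 0.9223)–(0, -0.5117, 0.97376)  len=0.3858
  (v30,v1,v31) [++-] → (0.734513, -0.5117, -0.541829)–(0.5117, -0.5117, -0.848519)  len=0.3791
  (v31,v1,v2) [-++] → (0.734513, -0.5117, -0.541829)–(0.872204, -0.5117, -0.3523)  len=0.2343
  (v31,v2,v32) [-+-] → (0.872204, -0.5117, -0.3523)–(0.872204, -0.5117, 0.118015)  len=0.4703
  (v32,v2,v3) [-++] → (0.872204, -0.5117, 0.118015)–(0.872204, -0.5117, 0.3523)  len=0.2343
  (v32,v3,v33) [-++] → (0.872204, -0.5117, 0.3523)–(0.5117, -0.5117, 0.848519)  len=0.6133

Chained into 1 loop(s):
  loop 1: 20 segments, perimeter = 6.0014
Total perimeter = 6.001


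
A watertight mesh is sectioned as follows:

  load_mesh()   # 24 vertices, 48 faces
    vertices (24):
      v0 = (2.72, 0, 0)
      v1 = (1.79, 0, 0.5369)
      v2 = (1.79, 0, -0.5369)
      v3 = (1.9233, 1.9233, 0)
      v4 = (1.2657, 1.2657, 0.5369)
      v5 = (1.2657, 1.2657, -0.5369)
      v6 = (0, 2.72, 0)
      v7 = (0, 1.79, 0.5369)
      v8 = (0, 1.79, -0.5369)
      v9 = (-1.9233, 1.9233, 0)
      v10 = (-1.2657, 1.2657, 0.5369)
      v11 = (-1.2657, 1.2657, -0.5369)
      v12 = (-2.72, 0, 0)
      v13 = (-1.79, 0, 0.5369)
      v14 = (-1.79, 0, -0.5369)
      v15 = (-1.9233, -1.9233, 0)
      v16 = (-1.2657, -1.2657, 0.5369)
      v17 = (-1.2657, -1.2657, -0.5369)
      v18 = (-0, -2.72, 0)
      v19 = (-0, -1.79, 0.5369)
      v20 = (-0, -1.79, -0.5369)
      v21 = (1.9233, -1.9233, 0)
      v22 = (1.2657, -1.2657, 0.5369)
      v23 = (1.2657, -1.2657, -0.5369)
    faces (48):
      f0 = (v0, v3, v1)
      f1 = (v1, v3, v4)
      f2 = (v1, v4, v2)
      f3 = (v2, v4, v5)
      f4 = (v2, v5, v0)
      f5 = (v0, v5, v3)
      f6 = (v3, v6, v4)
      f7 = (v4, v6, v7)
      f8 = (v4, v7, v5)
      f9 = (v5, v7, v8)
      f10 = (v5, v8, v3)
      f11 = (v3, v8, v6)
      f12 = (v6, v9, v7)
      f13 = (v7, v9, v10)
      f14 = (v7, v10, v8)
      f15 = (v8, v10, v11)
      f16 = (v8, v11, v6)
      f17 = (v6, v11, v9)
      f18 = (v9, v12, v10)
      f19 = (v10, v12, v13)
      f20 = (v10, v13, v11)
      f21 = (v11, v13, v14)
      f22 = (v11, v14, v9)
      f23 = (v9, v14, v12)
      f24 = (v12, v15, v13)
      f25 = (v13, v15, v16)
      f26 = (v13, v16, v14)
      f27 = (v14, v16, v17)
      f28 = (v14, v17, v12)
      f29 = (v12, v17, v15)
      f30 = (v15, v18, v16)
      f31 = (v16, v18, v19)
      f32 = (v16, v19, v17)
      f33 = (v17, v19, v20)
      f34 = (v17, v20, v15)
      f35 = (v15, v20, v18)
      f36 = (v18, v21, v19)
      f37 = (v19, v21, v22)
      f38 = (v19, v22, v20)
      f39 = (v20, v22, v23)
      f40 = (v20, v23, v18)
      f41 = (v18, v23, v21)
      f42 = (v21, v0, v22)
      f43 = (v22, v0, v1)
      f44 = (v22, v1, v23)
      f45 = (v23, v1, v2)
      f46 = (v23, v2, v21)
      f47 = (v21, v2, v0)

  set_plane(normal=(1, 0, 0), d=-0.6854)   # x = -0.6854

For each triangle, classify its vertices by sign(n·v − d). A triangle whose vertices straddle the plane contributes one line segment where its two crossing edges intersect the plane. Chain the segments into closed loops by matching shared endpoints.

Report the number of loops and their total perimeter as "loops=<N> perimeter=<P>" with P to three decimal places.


Straddling triangles (12 of 48):
  (v6,v9,v7) [+-+] → (-0.6854, 2.43608, 0)–(-0.6854, 1.8375, 0.345567)  len=0.6912
  (v7,v9,v10) [+--] → (-0.6854, 1.8375, 0.345567)–(-0.6854, 1.50608, 0.5369)  len=0.3827
  (v7,v10,v8) [+-+] → (-0.6854, 1.50608, 0.5369)–(-0.6854, 1.50608, 0.0445826)  len=0.4923
  (v8,v10,v11) [+--] → (-0.6854, 1.50608, 0.0445826)–(-0.6854, 1.50608, -0.5369)  len=0.5815
  (v8,v11,v6) [+-+] → (-0.6854, 1.50608, -0.5369)–(-0.6854, 1.93247, -0.290741)  len=0.4923
  (v6,v11,v9) [+--] → (-0.6854, 1.93247, -0.290741)–(-0.6854, 2.43608, 0)  len=0.5815
  (v15,v18,v16) [-+-] → (-0.6854, -2.43608, 0)–(-0.6854, -1.93247, 0.290741)  len=0.5815
  (v16,v18,v19) [-++] → (-0.6854, -1.93247, 0.290741)–(-0.6854, -1.50608, 0.5369)  len=0.4923
  (v16,v19,v17) [-+-] → (-0.6854, -1.50608, 0.5369)–(-0.6854, -1.50608, -0.0445826)  len=0.5815
  (v17,v19,v20) [-++] → (-0.6854, -1.50608, -0.0445826)–(-0.6854, -1.50608, -0.5369)  len=0.4923
  (v17,v20,v15) [-+-] → (-0.6854, -1.50608, -0.5369)–(-0.6854, -1.8375, -0.345567)  len=0.3827
  (v15,v20,v18) [-++] → (-0.6854, -1.8375, -0.345567)–(-0.6854, -2.43608, 0)  len=0.6912

Chained into 2 loop(s):
  loop 1: 6 segments, perimeter = 3.2215
  loop 2: 6 segments, perimeter = 3.2215
Total perimeter = 6.443

loops=2 perimeter=6.443


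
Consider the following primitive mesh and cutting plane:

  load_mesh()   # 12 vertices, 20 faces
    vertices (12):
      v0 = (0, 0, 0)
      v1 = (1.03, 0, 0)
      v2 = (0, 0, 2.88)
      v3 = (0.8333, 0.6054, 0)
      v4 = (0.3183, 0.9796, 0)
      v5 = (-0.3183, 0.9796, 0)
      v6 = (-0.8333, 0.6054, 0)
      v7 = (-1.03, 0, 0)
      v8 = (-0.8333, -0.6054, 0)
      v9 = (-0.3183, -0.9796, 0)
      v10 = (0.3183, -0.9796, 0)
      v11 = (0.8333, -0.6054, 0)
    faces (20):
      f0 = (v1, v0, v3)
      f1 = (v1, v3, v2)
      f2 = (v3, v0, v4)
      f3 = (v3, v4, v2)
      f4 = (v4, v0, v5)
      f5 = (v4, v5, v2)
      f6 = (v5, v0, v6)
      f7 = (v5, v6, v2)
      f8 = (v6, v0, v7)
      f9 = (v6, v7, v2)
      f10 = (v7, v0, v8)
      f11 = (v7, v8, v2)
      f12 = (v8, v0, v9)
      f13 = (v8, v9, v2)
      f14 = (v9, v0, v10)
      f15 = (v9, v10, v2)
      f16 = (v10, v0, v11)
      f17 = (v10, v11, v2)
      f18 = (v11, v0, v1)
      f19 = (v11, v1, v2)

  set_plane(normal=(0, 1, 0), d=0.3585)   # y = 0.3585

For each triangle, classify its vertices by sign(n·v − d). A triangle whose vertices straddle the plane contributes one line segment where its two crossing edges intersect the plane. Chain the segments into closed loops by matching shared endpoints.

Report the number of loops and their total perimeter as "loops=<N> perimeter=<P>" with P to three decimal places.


Straddling triangles (10 of 20):
  (v1,v0,v3) [--+] → (0.493456, 0.3585, 0)–(0.91352, 0.3585, 0)  len=0.4201
  (v1,v3,v2) [-+-] → (0.91352, 0.3585, 0)–(0.493456, 0.3585, 1.17455)  len=1.2474
  (v3,v0,v4) [+-+] → (0.493456, 0.3585, 0)–(0.116487, 0.3585, 0)  len=0.3770
  (v3,v4,v2) [++-] → (0.116487, 0.3585, 1.82602)–(0.493456, 0.3585, 1.17455)  len=0.7527
  (v4,v0,v5) [+-+] → (0.116487, 0.3585, 0)–(-0.116487, 0.3585, 0)  len=0.2330
  (v4,v5,v2) [++-] → (-0.116487, 0.3585, 1.82602)–(0.116487, 0.3585, 1.82602)  len=0.2330
  (v5,v0,v6) [+-+] → (-0.116487, 0.3585, 0)–(-0.493456, 0.3585, 0)  len=0.3770
  (v5,v6,v2) [++-] → (-0.493456, 0.3585, 1.17455)–(-0.116487, 0.3585, 1.82602)  len=0.7527
  (v6,v0,v7) [+--] → (-0.493456, 0.3585, 0)–(-0.91352, 0.3585, 0)  len=0.4201
  (v6,v7,v2) [+--] → (-0.91352, 0.3585, 0)–(-0.493456, 0.3585, 1.17455)  len=1.2474

Chained into 1 loop(s):
  loop 1: 10 segments, perimeter = 6.0602
Total perimeter = 6.060

loops=1 perimeter=6.060


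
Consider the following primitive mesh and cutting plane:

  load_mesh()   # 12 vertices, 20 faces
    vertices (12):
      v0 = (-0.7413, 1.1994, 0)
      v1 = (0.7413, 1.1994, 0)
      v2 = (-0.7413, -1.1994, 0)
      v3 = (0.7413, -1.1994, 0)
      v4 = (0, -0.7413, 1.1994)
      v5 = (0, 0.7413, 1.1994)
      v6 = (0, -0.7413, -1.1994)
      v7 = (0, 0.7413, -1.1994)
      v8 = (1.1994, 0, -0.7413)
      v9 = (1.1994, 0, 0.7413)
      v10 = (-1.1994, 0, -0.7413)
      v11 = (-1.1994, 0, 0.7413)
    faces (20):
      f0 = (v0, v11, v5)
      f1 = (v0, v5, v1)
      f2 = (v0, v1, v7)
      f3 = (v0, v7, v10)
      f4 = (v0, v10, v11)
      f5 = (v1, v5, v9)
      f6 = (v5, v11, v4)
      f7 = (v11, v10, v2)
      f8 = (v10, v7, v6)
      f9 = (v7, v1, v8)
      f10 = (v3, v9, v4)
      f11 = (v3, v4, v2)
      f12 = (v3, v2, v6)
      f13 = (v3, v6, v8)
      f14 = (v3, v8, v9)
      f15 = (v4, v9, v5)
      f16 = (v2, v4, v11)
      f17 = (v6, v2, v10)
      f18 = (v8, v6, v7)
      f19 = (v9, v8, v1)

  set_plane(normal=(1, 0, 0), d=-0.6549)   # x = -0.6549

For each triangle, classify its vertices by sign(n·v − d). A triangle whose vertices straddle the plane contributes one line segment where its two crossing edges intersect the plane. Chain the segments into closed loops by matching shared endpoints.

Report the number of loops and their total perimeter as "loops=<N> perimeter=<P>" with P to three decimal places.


loops=1 perimeter=6.524

Straddling triangles (10 of 20):
  (v0,v11,v5) [--+] → (-0.6549, 0.336533, 0.949267)–(-0.6549, 1.14601, 0.139792)  len=1.1448
  (v0,v5,v1) [-++] → (-0.6549, 1.14601, 0.139792)–(-0.6549, 1.1994, 0)  len=0.1496
  (v0,v1,v7) [-++] → (-0.6549, 1.1994, 0)–(-0.6549, 1.14601, -0.139792)  len=0.1496
  (v0,v7,v10) [-+-] → (-0.6549, 1.14601, -0.139792)–(-0.6549, 0.336533, -0.949267)  len=1.1448
  (v5,v11,v4) [+-+] → (-0.6549, 0.336533, 0.949267)–(-0.6549, -0.336533, 0.949267)  len=0.6731
  (v10,v7,v6) [-++] → (-0.6549, 0.336533, -0.949267)–(-0.6549, -0.336533, -0.949267)  len=0.6731
  (v3,v4,v2) [++-] → (-0.6549, -1.14601, 0.139792)–(-0.6549, -1.1994, 0)  len=0.1496
  (v3,v2,v6) [+-+] → (-0.6549, -1.1994, 0)–(-0.6549, -1.14601, -0.139792)  len=0.1496
  (v2,v4,v11) [-+-] → (-0.6549, -1.14601, 0.139792)–(-0.6549, -0.336533, 0.949267)  len=1.1448
  (v6,v2,v10) [+--] → (-0.6549, -1.14601, -0.139792)–(-0.6549, -0.336533, -0.949267)  len=1.1448

Chained into 1 loop(s):
  loop 1: 10 segments, perimeter = 6.5238
Total perimeter = 6.524


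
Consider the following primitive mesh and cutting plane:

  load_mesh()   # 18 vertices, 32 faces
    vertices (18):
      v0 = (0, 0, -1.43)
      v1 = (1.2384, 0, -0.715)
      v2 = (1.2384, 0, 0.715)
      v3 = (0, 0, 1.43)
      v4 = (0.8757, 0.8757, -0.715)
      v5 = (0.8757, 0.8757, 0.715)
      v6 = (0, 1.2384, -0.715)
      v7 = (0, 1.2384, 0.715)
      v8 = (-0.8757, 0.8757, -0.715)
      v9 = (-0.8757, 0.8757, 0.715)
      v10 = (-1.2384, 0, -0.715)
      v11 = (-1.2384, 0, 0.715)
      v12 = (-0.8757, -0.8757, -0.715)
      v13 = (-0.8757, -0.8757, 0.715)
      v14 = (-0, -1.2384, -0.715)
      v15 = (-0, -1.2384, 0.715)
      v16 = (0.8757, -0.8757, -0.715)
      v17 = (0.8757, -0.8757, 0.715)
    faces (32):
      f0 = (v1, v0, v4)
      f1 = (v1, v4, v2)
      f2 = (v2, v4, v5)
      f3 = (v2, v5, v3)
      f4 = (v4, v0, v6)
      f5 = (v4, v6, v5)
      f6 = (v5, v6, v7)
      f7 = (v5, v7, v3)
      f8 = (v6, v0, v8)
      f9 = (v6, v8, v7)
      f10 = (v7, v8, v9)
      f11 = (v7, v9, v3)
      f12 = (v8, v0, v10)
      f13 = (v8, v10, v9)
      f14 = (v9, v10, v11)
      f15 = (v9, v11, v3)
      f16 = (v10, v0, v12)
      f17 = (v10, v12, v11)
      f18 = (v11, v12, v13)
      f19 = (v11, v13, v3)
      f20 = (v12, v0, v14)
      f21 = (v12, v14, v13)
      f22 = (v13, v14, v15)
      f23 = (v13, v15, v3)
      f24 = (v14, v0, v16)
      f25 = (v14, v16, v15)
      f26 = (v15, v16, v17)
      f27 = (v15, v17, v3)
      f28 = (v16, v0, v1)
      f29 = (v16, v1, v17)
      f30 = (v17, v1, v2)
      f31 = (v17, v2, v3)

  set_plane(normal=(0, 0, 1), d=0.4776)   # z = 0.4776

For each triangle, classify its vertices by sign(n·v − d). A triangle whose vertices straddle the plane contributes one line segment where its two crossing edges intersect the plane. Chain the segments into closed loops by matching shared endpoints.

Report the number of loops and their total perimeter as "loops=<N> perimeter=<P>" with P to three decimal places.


loops=1 perimeter=7.583

Straddling triangles (16 of 32):
  (v1,v4,v2) [--+] → (1.17819, 0.145378, 0.4776)–(1.2384, 0, 0.4776)  len=0.1574
  (v2,v4,v5) [+-+] → (1.17819, 0.145378, 0.4776)–(0.8757, 0.8757, 0.4776)  len=0.7905
  (v4,v6,v5) [--+] → (0.730322, 0.935913, 0.4776)–(0.8757, 0.8757, 0.4776)  len=0.1574
  (v5,v6,v7) [+-+] → (0.730322, 0.935913, 0.4776)–(0, 1.2384, 0.4776)  len=0.7905
  (v6,v8,v7) [--+] → (-0.145378, 1.17819, 0.4776)–(0, 1.2384, 0.4776)  len=0.1574
  (v7,v8,v9) [+-+] → (-0.145378, 1.17819, 0.4776)–(-0.8757, 0.8757, 0.4776)  len=0.7905
  (v8,v10,v9) [--+] → (-0.935913, 0.730322, 0.4776)–(-0.8757, 0.8757, 0.4776)  len=0.1574
  (v9,v10,v11) [+-+] → (-0.935913, 0.730322, 0.4776)–(-1.2384, 0, 0.4776)  len=0.7905
  (v10,v12,v11) [--+] → (-1.17819, -0.145378, 0.4776)–(-1.2384, 0, 0.4776)  len=0.1574
  (v11,v12,v13) [+-+] → (-1.17819, -0.145378, 0.4776)–(-0.8757, -0.8757, 0.4776)  len=0.7905
  (v12,v14,v13) [--+] → (-0.730322, -0.935913, 0.4776)–(-0.8757, -0.8757, 0.4776)  len=0.1574
  (v13,v14,v15) [+-+] → (-0.730322, -0.935913, 0.4776)–(0, -1.2384, 0.4776)  len=0.7905
  (v14,v16,v15) [--+] → (0.145378, -1.17819, 0.4776)–(0, -1.2384, 0.4776)  len=0.1574
  (v15,v16,v17) [+-+] → (0.145378, -1.17819, 0.4776)–(0.8757, -0.8757, 0.4776)  len=0.7905
  (v16,v1,v17) [--+] → (0.935913, -0.730322, 0.4776)–(0.8757, -0.8757, 0.4776)  len=0.1574
  (v17,v1,v2) [+-+] → (0.935913, -0.730322, 0.4776)–(1.2384, 0, 0.4776)  len=0.7905

Chained into 1 loop(s):
  loop 1: 16 segments, perimeter = 7.5827
Total perimeter = 7.583


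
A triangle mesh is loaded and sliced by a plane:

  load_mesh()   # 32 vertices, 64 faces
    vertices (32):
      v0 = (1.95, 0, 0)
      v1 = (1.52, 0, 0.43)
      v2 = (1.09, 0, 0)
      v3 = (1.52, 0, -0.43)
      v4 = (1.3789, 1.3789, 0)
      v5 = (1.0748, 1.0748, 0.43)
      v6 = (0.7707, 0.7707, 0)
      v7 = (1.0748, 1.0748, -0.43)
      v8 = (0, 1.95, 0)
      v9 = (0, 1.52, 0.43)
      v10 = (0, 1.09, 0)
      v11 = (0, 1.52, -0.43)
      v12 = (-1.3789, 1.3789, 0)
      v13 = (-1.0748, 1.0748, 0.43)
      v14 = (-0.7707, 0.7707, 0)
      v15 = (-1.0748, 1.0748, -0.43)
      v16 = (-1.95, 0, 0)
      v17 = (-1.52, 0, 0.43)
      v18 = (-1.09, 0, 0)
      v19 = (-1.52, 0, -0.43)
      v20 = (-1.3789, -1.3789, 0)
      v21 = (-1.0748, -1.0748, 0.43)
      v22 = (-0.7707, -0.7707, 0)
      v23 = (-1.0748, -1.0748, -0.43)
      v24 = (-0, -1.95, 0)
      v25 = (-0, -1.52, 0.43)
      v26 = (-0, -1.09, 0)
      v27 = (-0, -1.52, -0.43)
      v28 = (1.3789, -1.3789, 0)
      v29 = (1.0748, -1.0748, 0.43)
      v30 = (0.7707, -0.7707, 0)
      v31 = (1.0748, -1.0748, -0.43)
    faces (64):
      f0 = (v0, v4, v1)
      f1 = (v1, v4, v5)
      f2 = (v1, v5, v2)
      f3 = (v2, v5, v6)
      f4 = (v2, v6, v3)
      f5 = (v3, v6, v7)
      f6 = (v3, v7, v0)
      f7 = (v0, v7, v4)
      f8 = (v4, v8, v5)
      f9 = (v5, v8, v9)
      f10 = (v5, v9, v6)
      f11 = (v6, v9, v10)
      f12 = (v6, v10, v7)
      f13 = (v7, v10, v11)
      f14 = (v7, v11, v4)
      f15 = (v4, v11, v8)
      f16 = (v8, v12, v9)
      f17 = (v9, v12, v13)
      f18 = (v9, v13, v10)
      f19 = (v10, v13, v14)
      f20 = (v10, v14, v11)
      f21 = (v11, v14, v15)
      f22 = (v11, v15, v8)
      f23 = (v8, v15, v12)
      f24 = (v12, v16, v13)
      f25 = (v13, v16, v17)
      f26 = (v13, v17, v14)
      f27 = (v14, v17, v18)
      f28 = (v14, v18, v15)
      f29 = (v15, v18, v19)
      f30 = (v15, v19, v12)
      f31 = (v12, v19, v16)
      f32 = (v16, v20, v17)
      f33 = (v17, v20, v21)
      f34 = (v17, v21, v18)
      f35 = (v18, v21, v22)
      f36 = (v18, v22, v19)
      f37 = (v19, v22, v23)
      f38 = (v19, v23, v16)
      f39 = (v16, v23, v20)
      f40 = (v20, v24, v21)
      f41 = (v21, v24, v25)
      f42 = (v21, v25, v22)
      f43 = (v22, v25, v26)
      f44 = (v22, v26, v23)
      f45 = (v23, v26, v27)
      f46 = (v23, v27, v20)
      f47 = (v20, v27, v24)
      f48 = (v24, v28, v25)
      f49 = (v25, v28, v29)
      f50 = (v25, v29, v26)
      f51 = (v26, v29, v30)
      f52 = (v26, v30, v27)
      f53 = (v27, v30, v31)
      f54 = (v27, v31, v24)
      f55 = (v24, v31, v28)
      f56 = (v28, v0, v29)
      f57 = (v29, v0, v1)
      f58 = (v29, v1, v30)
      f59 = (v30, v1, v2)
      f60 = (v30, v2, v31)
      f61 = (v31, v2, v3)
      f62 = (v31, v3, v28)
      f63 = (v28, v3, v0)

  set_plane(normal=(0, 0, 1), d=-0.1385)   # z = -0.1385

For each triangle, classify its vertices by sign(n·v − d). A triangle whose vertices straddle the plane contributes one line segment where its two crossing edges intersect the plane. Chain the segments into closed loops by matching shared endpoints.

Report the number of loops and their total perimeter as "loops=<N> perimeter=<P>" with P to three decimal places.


Straddling triangles (32 of 64):
  (v2,v6,v3) [++-] → (1.01204, 0.522463, -0.1385)–(1.2285, 0, -0.1385)  len=0.5655
  (v3,v6,v7) [-+-] → (1.01204, 0.522463, -0.1385)–(0.868648, 0.868648, -0.1385)  len=0.3747
  (v3,v7,v0) [--+] → (1.6681, 0.346186, -0.1385)–(1.8115, 0, -0.1385)  len=0.3747
  (v0,v7,v4) [+-+] → (1.6681, 0.346186, -0.1385)–(1.28095, 1.28095, -0.1385)  len=1.0118
  (v6,v10,v7) [++-] → (0.346186, 1.0851, -0.1385)–(0.868648, 0.868648, -0.1385)  len=0.5655
  (v7,v10,v11) [-+-] → (0.346186, 1.0851, -0.1385)–(0, 1.2285, -0.1385)  len=0.3747
  (v7,v11,v4) [--+] → (0.934766, 1.42435, -0.1385)–(1.28095, 1.28095, -0.1385)  len=0.3747
  (v4,v11,v8) [+-+] → (0.934766, 1.42435, -0.1385)–(0, 1.8115, -0.1385)  len=1.0118
  (v10,v14,v11) [++-] → (-0.522463, 1.01204, -0.1385)–(0, 1.2285, -0.1385)  len=0.5655
  (v11,v14,v15) [-+-] → (-0.522463, 1.01204, -0.1385)–(-0.868648, 0.868648, -0.1385)  len=0.3747
  (v11,v15,v8) [--+] → (-0.346186, 1.6681, -0.1385)–(0, 1.8115, -0.1385)  len=0.3747
  (v8,v15,v12) [+-+] → (-0.346186, 1.6681, -0.1385)–(-1.28095, 1.28095, -0.1385)  len=1.0118
  (v14,v18,v15) [++-] → (-1.0851, 0.346186, -0.1385)–(-0.868648, 0.868648, -0.1385)  len=0.5655
  (v15,v18,v19) [-+-] → (-1.0851, 0.346186, -0.1385)–(-1.2285, 0, -0.1385)  len=0.3747
  (v15,v19,v12) [--+] → (-1.42435, 0.934766, -0.1385)–(-1.28095, 1.28095, -0.1385)  len=0.3747
  (v12,v19,v16) [+-+] → (-1.42435, 0.934766, -0.1385)–(-1.8115, 0, -0.1385)  len=1.0118
  (v18,v22,v19) [++-] → (-1.01204, -0.522463, -0.1385)–(-1.2285, 0, -0.1385)  len=0.5655
  (v19,v22,v23) [-+-] → (-1.01204, -0.522463, -0.1385)–(-0.868648, -0.868648, -0.1385)  len=0.3747
  (v19,v23,v16) [--+] → (-1.6681, -0.346186, -0.1385)–(-1.8115, 0, -0.1385)  len=0.3747
  (v16,v23,v20) [+-+] → (-1.6681, -0.346186, -0.1385)–(-1.28095, -1.28095, -0.1385)  len=1.0118
  (v22,v26,v23) [++-] → (-0.346186, -1.0851, -0.1385)–(-0.868648, -0.868648, -0.1385)  len=0.5655
  (v23,v26,v27) [-+-] → (-0.346186, -1.0851, -0.1385)–(0, -1.2285, -0.1385)  len=0.3747
  (v23,v27,v20) [--+] → (-0.934766, -1.42435, -0.1385)–(-1.28095, -1.28095, -0.1385)  len=0.3747
  (v20,v27,v24) [+-+] → (-0.934766, -1.42435, -0.1385)–(0, -1.8115, -0.1385)  len=1.0118
  (v26,v30,v27) [++-] → (0.522463, -1.01204, -0.1385)–(0, -1.2285, -0.1385)  len=0.5655
  (v27,v30,v31) [-+-] → (0.522463, -1.01204, -0.1385)–(0.868648, -0.868648, -0.1385)  len=0.3747
  (v27,v31,v24) [--+] → (0.346186, -1.6681, -0.1385)–(0, -1.8115, -0.1385)  len=0.3747
  (v24,v31,v28) [+-+] → (0.346186, -1.6681, -0.1385)–(1.28095, -1.28095, -0.1385)  len=1.0118
  (v30,v2,v31) [++-] → (1.0851, -0.346186, -0.1385)–(0.868648, -0.868648, -0.1385)  len=0.5655
  (v31,v2,v3) [-+-] → (1.0851, -0.346186, -0.1385)–(1.2285, 0, -0.1385)  len=0.3747
  (v31,v3,v28) [--+] → (1.42435, -0.934766, -0.1385)–(1.28095, -1.28095, -0.1385)  len=0.3747
  (v28,v3,v0) [+-+] → (1.42435, -0.934766, -0.1385)–(1.8115, 0, -0.1385)  len=1.0118

Chained into 2 loop(s):
  loop 1: 16 segments, perimeter = 7.5219
  loop 2: 16 segments, perimeter = 11.0918
Total perimeter = 18.614

loops=2 perimeter=18.614
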